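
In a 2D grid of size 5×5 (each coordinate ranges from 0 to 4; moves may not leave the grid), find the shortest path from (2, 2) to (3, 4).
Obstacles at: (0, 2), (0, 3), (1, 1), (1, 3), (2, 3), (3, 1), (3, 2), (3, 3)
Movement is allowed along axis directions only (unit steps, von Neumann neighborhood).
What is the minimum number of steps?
9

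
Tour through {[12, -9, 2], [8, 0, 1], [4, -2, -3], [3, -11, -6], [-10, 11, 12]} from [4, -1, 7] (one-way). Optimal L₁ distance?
97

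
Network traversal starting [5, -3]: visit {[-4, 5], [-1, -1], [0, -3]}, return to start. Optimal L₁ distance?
34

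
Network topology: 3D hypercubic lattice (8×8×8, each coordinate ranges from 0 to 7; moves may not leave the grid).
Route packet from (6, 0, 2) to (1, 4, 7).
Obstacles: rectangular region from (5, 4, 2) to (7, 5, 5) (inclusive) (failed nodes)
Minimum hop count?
14
(one shortest path: (6, 0, 2) → (5, 0, 2) → (4, 0, 2) → (3, 0, 2) → (2, 0, 2) → (1, 0, 2) → (1, 1, 2) → (1, 2, 2) → (1, 3, 2) → (1, 4, 2) → (1, 4, 3) → (1, 4, 4) → (1, 4, 5) → (1, 4, 6) → (1, 4, 7))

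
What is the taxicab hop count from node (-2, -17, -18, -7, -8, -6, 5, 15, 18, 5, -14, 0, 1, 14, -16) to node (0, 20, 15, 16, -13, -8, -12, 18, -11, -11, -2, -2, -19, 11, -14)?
206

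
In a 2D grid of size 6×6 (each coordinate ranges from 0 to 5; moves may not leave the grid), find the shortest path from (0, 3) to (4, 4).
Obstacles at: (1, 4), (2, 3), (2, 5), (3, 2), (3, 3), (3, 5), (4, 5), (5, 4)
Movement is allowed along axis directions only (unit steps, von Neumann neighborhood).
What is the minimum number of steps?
9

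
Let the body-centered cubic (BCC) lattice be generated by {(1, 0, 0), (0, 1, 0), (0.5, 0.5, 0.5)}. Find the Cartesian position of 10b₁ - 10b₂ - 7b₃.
(6.5, -13.5, -3.5)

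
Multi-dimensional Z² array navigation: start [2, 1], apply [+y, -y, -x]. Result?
(1, 1)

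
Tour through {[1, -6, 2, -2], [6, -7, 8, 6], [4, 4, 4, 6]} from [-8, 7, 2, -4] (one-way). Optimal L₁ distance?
61
(one optimal route: (-8, 7, 2, -4) → (1, -6, 2, -2) → (6, -7, 8, 6) → (4, 4, 4, 6))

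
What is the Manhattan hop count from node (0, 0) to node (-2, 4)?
6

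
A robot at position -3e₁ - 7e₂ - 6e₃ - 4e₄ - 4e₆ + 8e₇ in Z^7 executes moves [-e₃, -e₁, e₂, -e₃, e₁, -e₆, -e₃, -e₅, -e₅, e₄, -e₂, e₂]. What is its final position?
(-3, -6, -9, -3, -2, -5, 8)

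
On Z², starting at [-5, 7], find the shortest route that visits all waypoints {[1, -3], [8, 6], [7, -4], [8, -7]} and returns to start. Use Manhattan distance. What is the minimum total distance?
54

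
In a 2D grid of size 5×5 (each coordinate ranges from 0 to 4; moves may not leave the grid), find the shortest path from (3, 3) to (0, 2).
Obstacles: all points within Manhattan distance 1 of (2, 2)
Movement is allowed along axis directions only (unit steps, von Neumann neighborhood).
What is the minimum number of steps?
6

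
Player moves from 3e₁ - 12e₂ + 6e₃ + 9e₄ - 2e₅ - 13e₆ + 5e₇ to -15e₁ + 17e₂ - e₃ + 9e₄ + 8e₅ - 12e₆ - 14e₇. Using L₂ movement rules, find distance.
40.939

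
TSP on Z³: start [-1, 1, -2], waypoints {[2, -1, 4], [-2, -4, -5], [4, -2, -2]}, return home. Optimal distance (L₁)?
40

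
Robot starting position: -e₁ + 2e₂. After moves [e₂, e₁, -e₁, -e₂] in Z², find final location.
(-1, 2)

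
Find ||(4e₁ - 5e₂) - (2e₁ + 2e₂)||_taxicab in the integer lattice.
9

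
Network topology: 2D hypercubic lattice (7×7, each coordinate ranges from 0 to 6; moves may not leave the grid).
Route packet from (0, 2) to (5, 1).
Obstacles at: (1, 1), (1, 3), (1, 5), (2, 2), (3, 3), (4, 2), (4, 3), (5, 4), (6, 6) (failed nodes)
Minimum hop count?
8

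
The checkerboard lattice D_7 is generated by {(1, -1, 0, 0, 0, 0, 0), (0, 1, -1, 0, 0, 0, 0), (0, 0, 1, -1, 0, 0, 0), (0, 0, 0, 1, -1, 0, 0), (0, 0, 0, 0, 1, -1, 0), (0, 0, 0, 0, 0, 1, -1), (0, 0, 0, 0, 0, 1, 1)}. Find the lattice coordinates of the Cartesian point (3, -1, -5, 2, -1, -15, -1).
3b₁ + 2b₂ - 3b₃ - b₄ - 2b₅ - 8b₆ - 9b₇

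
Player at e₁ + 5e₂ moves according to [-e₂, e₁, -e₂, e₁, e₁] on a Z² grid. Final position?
(4, 3)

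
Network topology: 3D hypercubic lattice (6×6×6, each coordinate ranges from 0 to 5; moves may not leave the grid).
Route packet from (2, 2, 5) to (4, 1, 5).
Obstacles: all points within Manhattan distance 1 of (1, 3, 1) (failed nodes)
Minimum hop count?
3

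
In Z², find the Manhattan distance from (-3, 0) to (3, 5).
11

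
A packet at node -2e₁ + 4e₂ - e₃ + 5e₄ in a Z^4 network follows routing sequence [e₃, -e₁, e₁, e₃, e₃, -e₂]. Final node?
(-2, 3, 2, 5)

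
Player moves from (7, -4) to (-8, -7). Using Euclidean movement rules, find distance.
15.2971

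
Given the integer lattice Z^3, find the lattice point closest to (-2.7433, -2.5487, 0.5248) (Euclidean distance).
(-3, -3, 1)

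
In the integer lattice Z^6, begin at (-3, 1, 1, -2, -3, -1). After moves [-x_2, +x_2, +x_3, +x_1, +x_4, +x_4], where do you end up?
(-2, 1, 2, 0, -3, -1)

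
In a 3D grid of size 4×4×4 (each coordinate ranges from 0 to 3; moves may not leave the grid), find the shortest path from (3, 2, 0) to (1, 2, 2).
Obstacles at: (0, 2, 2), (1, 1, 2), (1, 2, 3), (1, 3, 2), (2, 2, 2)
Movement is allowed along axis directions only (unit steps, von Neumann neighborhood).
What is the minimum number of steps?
4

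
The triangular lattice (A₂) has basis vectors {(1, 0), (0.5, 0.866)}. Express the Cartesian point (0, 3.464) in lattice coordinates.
-2b₁ + 4b₂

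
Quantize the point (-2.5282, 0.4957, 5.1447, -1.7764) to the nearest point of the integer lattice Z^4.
(-3, 0, 5, -2)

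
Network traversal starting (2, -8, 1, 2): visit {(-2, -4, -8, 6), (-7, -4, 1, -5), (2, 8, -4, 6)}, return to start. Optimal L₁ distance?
90
(one optimal route: (2, -8, 1, 2) → (-7, -4, 1, -5) → (-2, -4, -8, 6) → (2, 8, -4, 6) → (2, -8, 1, 2))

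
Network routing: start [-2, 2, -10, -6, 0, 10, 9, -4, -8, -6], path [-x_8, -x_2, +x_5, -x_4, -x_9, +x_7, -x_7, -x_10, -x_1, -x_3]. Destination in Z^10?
(-3, 1, -11, -7, 1, 10, 9, -5, -9, -7)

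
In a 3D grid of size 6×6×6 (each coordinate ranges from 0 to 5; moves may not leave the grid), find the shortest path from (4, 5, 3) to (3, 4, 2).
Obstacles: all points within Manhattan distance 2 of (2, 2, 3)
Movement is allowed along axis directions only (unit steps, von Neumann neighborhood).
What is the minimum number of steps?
3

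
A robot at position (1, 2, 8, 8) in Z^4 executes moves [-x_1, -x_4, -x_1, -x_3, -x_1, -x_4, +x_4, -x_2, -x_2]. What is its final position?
(-2, 0, 7, 7)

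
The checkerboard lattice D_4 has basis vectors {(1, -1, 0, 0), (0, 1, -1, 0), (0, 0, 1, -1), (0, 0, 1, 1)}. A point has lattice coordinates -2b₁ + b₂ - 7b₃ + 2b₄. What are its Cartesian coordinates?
(-2, 3, -6, 9)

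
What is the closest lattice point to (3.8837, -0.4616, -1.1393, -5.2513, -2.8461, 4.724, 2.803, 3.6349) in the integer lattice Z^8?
(4, 0, -1, -5, -3, 5, 3, 4)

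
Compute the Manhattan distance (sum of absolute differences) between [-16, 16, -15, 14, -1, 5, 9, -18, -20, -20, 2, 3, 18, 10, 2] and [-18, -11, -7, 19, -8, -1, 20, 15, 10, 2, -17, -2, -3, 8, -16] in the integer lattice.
216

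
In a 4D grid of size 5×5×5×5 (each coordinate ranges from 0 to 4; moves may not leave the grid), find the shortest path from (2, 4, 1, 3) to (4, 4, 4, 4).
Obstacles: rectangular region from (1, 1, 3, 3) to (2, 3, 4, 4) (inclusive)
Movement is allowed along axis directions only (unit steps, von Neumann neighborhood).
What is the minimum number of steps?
6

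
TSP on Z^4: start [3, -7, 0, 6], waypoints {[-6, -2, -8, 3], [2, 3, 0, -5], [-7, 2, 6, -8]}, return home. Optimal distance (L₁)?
96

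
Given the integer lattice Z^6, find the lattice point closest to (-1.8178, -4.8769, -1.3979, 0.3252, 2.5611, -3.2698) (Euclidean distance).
(-2, -5, -1, 0, 3, -3)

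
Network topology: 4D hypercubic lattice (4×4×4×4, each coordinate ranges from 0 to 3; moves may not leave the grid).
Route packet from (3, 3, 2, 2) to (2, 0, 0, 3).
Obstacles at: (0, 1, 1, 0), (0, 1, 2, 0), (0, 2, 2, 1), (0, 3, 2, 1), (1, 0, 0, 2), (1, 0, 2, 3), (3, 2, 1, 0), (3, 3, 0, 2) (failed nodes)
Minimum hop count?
7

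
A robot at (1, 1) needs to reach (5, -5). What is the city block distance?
10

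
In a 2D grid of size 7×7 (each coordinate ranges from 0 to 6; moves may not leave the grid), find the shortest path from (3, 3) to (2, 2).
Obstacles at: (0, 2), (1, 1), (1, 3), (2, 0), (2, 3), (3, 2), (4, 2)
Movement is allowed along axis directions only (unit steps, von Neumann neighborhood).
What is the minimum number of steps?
8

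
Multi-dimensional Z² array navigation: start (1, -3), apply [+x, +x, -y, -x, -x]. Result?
(1, -4)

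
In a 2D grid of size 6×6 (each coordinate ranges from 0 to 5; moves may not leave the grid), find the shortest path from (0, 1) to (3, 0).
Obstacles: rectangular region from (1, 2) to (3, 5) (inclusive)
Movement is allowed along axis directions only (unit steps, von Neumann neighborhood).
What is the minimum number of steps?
4
(one shortest path: (0, 1) → (1, 1) → (2, 1) → (3, 1) → (3, 0))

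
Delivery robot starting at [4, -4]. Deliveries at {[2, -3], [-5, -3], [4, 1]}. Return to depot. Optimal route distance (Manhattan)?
28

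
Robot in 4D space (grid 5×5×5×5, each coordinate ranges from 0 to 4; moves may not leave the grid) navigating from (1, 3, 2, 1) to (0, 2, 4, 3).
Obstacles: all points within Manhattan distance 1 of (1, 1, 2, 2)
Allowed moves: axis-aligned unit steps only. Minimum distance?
6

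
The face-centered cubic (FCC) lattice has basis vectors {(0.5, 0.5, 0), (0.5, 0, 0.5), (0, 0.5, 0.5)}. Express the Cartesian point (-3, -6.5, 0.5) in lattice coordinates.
-10b₁ + 4b₂ - 3b₃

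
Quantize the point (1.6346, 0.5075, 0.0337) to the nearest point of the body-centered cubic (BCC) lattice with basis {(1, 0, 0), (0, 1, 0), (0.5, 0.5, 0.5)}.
(1.5, 0.5, 0.5)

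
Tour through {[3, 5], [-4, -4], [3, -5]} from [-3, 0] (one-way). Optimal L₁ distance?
23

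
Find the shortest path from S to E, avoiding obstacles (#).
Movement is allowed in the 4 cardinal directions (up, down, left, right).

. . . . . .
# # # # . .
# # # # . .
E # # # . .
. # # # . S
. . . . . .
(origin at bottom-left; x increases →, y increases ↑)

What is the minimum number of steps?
8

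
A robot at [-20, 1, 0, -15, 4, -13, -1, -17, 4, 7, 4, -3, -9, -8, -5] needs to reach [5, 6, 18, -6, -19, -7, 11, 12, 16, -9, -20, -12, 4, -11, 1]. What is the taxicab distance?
210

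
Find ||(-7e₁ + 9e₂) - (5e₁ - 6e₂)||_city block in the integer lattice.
27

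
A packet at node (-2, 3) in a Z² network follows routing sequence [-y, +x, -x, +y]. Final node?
(-2, 3)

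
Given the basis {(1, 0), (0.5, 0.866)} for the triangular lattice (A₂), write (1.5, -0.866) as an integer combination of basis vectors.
2b₁ - b₂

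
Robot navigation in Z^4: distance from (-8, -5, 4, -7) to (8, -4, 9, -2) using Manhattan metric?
27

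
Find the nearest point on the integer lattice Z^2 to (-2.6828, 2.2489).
(-3, 2)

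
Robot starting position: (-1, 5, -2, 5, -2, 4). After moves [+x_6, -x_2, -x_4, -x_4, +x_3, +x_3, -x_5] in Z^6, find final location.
(-1, 4, 0, 3, -3, 5)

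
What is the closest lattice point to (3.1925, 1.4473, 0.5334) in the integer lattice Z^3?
(3, 1, 1)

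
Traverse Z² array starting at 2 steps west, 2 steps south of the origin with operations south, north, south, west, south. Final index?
(-3, -4)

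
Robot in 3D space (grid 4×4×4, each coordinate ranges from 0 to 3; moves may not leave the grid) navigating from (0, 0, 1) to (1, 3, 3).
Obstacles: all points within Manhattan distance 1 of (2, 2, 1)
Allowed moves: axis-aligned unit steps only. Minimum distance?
6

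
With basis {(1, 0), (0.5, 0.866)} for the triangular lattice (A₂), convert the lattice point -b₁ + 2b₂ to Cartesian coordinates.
(0, 1.732)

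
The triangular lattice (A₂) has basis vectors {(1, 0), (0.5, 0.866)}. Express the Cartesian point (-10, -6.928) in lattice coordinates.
-6b₁ - 8b₂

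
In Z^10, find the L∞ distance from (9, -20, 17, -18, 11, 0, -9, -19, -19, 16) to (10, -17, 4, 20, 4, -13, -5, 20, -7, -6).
39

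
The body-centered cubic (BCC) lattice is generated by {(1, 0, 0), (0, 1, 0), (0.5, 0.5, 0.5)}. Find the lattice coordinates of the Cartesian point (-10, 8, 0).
-10b₁ + 8b₂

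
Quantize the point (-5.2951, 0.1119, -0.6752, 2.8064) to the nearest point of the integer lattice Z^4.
(-5, 0, -1, 3)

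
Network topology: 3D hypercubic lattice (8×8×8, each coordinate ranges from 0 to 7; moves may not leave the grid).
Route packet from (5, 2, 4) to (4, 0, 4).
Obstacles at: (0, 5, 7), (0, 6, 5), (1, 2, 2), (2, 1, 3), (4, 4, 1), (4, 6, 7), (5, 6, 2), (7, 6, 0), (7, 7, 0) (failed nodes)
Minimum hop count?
3
(one shortest path: (5, 2, 4) → (4, 2, 4) → (4, 1, 4) → (4, 0, 4))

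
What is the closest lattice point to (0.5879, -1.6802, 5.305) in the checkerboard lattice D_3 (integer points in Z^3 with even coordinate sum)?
(1, -2, 5)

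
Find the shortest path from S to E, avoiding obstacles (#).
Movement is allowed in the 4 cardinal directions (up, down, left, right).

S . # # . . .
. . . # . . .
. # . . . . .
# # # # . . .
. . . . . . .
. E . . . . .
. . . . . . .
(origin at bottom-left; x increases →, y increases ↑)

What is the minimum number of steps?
12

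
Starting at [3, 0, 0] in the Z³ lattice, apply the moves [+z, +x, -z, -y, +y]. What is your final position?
(4, 0, 0)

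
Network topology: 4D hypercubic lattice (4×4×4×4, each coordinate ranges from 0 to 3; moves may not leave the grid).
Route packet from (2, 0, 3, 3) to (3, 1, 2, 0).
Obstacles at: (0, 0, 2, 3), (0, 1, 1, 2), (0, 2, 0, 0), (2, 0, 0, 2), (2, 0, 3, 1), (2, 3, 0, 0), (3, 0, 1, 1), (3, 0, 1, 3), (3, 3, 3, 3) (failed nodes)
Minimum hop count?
6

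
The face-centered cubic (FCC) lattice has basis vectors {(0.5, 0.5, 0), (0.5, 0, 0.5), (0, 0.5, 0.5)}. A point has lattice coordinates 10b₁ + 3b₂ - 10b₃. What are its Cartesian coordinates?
(6.5, 0, -3.5)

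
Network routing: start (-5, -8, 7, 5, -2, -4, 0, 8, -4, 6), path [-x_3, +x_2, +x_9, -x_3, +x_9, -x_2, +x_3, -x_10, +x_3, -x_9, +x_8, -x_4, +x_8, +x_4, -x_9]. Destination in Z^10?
(-5, -8, 7, 5, -2, -4, 0, 10, -4, 5)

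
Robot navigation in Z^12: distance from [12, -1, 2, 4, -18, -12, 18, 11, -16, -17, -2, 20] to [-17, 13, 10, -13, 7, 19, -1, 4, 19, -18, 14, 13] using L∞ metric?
35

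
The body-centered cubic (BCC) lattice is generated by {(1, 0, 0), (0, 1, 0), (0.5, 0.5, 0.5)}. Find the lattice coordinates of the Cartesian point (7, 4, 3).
4b₁ + b₂ + 6b₃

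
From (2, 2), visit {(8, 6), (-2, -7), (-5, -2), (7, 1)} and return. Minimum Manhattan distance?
52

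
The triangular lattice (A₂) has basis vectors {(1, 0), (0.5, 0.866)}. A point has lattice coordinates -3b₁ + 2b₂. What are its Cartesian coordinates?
(-2, 1.732)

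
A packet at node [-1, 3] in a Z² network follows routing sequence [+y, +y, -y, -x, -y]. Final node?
(-2, 3)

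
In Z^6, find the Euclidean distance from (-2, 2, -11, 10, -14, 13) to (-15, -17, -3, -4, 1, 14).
31.8748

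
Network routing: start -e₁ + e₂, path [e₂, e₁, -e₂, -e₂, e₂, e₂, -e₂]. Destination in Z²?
(0, 1)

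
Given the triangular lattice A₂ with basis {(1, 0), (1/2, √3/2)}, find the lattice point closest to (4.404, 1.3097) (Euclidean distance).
(4.5, 0.866)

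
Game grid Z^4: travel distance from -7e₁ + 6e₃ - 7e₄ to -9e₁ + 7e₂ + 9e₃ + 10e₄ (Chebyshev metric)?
17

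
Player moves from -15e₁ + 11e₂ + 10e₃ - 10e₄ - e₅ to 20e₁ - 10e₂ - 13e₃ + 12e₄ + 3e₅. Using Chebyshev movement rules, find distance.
35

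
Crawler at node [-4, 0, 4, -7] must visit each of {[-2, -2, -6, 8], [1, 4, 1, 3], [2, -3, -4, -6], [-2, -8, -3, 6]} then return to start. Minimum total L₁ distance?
94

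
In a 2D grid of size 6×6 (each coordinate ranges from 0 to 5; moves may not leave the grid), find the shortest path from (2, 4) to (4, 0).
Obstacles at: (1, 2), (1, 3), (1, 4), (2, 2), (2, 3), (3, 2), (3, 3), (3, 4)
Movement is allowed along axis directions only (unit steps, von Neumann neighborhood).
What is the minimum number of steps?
8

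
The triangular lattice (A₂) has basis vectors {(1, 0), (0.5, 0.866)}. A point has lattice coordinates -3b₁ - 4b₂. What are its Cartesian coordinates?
(-5, -3.464)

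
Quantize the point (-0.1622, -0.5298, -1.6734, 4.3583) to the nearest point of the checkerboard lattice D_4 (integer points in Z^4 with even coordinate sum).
(0, 0, -2, 4)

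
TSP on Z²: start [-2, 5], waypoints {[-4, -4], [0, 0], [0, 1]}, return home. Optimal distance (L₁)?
26
(one optimal route: (-2, 5) → (-4, -4) → (0, 0) → (0, 1) → (-2, 5))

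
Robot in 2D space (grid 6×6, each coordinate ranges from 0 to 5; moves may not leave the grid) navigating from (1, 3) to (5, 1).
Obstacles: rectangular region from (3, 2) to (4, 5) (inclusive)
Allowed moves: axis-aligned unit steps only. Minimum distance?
6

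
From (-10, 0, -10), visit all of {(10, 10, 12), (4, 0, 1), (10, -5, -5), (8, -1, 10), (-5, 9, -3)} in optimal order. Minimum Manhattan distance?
96
(one optimal route: (-10, 0, -10) → (-5, 9, -3) → (4, 0, 1) → (10, -5, -5) → (8, -1, 10) → (10, 10, 12))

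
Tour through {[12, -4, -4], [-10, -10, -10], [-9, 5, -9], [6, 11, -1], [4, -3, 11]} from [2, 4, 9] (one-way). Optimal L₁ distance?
105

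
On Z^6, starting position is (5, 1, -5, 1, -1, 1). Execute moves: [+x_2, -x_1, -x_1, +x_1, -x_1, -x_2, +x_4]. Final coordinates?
(3, 1, -5, 2, -1, 1)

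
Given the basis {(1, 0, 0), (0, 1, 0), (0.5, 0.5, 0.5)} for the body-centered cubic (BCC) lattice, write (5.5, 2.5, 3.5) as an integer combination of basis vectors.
2b₁ - b₂ + 7b₃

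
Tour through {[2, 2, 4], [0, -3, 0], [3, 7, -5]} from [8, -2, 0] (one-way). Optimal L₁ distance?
35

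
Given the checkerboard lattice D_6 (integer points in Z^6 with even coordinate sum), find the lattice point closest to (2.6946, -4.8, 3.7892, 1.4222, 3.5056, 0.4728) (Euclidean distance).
(3, -5, 4, 1, 3, 0)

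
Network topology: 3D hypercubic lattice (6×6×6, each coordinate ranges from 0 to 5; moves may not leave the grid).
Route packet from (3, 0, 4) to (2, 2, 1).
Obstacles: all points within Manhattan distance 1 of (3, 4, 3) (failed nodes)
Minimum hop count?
6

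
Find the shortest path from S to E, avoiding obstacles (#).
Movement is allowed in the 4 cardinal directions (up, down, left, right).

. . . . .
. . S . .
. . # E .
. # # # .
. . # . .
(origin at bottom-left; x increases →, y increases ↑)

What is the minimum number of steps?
2
(one shortest path: (2, 3) → (3, 3) → (3, 2))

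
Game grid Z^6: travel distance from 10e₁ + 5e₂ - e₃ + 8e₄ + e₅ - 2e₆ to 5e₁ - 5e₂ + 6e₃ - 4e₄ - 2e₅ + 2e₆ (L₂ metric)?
18.5203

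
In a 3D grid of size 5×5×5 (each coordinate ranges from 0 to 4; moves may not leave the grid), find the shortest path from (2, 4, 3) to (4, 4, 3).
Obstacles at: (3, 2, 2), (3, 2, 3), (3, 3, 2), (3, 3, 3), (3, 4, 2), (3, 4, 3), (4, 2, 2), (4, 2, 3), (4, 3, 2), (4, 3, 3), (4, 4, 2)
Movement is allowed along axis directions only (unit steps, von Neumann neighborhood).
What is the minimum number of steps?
4
(one shortest path: (2, 4, 3) → (2, 4, 4) → (3, 4, 4) → (4, 4, 4) → (4, 4, 3))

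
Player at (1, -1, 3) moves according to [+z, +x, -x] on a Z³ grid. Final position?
(1, -1, 4)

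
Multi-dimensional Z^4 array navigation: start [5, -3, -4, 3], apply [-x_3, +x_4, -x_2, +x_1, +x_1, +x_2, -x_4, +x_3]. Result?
(7, -3, -4, 3)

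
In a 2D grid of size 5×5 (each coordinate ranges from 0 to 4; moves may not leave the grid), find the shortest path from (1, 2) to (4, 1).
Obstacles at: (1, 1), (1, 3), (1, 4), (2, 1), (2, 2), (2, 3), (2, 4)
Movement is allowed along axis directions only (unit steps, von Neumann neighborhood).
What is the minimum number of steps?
8
(one shortest path: (1, 2) → (0, 2) → (0, 1) → (0, 0) → (1, 0) → (2, 0) → (3, 0) → (4, 0) → (4, 1))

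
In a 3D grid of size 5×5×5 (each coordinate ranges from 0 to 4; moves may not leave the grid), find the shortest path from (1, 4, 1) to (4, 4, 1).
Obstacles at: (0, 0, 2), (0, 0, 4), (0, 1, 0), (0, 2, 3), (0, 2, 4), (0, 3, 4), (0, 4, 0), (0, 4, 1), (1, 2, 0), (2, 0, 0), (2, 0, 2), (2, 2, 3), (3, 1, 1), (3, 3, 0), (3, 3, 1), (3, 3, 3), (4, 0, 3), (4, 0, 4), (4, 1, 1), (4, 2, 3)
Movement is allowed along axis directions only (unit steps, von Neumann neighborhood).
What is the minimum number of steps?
3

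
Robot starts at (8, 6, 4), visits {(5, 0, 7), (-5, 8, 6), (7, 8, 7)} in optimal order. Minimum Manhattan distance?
35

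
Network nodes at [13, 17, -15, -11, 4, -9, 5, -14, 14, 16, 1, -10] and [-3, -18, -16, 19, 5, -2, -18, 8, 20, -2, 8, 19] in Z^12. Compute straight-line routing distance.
68.5201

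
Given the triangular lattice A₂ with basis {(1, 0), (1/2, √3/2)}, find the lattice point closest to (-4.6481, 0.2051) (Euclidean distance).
(-5, 0)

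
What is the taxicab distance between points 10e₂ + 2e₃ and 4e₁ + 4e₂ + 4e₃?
12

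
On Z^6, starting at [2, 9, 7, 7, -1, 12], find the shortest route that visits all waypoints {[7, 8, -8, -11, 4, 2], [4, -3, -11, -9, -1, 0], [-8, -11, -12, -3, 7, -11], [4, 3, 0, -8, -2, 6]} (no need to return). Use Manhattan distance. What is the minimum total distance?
138
(one optimal route: (2, 9, 7, 7, -1, 12) → (4, 3, 0, -8, -2, 6) → (7, 8, -8, -11, 4, 2) → (4, -3, -11, -9, -1, 0) → (-8, -11, -12, -3, 7, -11))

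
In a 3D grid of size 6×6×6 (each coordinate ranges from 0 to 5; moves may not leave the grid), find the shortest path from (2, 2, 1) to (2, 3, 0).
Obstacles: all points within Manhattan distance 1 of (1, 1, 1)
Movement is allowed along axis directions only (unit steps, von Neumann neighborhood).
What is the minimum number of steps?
2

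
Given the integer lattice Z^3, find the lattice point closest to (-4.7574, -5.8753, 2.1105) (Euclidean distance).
(-5, -6, 2)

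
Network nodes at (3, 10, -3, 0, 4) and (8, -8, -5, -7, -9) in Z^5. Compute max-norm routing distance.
18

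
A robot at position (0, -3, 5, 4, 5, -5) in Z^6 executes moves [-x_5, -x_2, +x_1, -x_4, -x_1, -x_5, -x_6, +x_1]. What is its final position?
(1, -4, 5, 3, 3, -6)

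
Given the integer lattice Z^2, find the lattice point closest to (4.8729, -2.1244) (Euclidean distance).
(5, -2)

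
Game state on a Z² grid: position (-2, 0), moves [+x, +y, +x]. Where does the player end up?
(0, 1)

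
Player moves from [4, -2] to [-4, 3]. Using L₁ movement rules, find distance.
13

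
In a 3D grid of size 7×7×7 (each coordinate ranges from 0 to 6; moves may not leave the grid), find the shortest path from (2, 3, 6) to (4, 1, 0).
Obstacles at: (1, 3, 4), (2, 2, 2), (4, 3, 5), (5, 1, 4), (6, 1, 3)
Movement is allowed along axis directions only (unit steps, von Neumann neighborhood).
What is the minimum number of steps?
10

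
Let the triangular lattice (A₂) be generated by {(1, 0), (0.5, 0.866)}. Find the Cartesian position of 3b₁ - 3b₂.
(1.5, -2.598)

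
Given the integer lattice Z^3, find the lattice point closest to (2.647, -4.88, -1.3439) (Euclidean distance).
(3, -5, -1)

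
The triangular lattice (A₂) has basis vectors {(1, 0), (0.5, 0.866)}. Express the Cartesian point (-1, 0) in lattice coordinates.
-b₁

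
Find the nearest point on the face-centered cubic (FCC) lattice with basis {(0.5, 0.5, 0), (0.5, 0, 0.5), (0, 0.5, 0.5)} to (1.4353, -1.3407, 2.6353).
(1.5, -1, 2.5)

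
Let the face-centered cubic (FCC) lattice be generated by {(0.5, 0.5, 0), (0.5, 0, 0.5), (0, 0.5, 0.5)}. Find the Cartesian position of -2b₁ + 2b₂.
(0, -1, 1)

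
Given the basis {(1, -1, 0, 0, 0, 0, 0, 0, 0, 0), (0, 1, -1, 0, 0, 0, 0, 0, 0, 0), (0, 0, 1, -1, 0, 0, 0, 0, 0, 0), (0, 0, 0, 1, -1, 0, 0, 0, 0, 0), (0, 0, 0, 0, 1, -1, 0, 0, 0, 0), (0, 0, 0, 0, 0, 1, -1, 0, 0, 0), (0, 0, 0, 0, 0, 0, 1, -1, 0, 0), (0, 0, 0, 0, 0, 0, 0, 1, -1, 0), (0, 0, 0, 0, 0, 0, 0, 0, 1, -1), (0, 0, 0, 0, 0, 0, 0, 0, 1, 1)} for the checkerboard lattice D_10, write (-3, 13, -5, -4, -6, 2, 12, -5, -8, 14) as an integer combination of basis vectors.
-3b₁ + 10b₂ + 5b₃ + b₄ - 5b₅ - 3b₆ + 9b₇ + 4b₈ - 9b₉ + 5b₁₀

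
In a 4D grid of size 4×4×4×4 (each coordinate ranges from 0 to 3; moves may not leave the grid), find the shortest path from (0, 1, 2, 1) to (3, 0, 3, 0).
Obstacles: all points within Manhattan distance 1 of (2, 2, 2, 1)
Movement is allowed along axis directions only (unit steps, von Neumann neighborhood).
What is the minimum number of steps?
6
(one shortest path: (0, 1, 2, 1) → (1, 1, 2, 1) → (1, 0, 2, 1) → (2, 0, 2, 1) → (3, 0, 2, 1) → (3, 0, 3, 1) → (3, 0, 3, 0))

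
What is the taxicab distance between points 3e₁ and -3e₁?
6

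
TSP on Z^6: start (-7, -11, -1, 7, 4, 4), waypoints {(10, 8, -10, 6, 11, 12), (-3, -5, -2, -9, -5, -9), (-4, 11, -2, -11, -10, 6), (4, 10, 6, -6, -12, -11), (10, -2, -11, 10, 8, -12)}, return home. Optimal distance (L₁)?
302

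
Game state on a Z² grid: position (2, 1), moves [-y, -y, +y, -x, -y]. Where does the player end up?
(1, -1)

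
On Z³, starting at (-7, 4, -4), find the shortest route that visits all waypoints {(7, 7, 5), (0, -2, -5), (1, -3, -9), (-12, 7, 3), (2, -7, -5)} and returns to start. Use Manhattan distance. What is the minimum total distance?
94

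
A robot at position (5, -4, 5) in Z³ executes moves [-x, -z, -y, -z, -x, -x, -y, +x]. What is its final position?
(3, -6, 3)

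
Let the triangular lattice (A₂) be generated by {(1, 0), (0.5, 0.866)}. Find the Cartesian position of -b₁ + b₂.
(-0.5, 0.866)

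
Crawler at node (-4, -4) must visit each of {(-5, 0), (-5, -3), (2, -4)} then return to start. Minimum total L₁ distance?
22
(one optimal route: (-4, -4) → (-5, 0) → (-5, -3) → (2, -4) → (-4, -4))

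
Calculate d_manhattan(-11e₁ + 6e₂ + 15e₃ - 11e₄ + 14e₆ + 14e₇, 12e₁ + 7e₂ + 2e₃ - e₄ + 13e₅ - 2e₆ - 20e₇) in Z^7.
110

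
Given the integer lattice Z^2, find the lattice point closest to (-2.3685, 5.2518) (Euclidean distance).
(-2, 5)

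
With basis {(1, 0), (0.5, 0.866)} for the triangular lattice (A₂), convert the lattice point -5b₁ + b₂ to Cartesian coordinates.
(-4.5, 0.866)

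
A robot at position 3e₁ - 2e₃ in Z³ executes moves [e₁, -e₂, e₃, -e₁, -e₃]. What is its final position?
(3, -1, -2)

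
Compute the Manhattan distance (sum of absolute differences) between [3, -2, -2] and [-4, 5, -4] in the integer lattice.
16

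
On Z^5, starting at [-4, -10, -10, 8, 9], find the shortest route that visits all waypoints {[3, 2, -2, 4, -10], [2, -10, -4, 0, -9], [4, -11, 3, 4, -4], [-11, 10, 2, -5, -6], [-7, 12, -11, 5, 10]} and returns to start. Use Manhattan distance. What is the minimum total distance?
192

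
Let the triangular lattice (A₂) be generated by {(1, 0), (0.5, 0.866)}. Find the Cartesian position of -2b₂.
(-1, -1.732)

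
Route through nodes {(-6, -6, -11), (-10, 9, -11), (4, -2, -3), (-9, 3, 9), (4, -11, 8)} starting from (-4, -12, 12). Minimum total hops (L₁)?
101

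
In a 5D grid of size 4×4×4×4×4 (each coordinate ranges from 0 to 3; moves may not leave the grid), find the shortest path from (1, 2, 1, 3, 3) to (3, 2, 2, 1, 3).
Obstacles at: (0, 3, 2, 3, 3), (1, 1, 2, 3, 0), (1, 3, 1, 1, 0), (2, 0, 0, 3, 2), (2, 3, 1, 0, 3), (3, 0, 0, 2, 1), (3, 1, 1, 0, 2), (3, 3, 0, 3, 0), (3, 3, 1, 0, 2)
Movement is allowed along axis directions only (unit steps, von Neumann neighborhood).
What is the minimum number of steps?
5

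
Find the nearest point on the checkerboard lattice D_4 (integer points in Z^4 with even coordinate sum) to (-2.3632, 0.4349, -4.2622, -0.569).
(-2, 1, -4, -1)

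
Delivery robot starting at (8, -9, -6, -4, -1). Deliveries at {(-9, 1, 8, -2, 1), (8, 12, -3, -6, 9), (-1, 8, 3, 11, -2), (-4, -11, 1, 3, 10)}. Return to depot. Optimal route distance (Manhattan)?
196
(one optimal route: (8, -9, -6, -4, -1) → (8, 12, -3, -6, 9) → (-1, 8, 3, 11, -2) → (-9, 1, 8, -2, 1) → (-4, -11, 1, 3, 10) → (8, -9, -6, -4, -1))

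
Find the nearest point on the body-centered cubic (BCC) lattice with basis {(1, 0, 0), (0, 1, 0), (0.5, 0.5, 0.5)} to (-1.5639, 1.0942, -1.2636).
(-1.5, 1.5, -1.5)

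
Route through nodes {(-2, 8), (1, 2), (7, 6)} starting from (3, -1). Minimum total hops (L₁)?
25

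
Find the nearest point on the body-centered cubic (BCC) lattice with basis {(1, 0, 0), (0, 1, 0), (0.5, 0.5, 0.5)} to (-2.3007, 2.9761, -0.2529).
(-2, 3, 0)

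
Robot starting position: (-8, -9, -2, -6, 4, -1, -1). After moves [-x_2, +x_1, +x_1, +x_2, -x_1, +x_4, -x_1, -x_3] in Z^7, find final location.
(-8, -9, -3, -5, 4, -1, -1)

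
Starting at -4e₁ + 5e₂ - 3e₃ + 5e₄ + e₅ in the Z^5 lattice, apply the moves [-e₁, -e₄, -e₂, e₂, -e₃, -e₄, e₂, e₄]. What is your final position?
(-5, 6, -4, 4, 1)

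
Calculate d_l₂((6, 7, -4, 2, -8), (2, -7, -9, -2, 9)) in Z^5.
23.2809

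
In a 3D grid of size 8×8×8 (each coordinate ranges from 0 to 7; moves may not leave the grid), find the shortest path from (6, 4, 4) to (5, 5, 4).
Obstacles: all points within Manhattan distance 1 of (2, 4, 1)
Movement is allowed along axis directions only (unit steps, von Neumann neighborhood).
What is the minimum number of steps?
2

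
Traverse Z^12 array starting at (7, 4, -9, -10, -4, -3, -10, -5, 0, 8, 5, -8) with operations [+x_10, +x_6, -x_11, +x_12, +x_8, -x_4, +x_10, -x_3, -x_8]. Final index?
(7, 4, -10, -11, -4, -2, -10, -5, 0, 10, 4, -7)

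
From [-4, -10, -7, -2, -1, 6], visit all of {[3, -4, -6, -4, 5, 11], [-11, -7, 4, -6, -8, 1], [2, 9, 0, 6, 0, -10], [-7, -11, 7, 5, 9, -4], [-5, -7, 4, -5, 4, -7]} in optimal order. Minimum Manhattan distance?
185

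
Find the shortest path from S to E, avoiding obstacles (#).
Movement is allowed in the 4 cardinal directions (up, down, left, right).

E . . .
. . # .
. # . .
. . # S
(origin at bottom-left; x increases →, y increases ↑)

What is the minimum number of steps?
6
(one shortest path: (3, 0) → (3, 1) → (3, 2) → (3, 3) → (2, 3) → (1, 3) → (0, 3))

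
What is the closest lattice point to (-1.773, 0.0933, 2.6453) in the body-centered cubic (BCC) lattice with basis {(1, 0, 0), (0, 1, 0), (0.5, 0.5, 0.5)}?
(-2, 0, 3)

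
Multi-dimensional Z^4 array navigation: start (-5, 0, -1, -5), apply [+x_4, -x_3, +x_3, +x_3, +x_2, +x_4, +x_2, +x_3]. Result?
(-5, 2, 1, -3)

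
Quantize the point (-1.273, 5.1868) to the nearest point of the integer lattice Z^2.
(-1, 5)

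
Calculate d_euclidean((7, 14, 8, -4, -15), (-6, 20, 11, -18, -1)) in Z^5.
24.6171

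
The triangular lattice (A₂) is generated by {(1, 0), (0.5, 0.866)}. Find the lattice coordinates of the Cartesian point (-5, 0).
-5b₁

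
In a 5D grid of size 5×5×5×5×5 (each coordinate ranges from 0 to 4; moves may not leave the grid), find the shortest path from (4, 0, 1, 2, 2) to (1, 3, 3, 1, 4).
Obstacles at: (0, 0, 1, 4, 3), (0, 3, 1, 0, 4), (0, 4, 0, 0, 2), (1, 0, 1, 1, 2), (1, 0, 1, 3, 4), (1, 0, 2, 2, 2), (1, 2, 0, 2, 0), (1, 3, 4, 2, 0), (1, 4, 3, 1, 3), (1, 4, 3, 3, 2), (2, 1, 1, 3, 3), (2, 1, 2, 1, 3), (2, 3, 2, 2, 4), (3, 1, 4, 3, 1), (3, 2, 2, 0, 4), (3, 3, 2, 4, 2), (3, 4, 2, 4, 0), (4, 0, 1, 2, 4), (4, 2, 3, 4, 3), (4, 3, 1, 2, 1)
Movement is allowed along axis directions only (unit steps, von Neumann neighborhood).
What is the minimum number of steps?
11
(one shortest path: (4, 0, 1, 2, 2) → (3, 0, 1, 2, 2) → (2, 0, 1, 2, 2) → (1, 0, 1, 2, 2) → (1, 1, 1, 2, 2) → (1, 2, 1, 2, 2) → (1, 3, 1, 2, 2) → (1, 3, 2, 2, 2) → (1, 3, 3, 2, 2) → (1, 3, 3, 1, 2) → (1, 3, 3, 1, 3) → (1, 3, 3, 1, 4))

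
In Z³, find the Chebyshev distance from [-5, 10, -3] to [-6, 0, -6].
10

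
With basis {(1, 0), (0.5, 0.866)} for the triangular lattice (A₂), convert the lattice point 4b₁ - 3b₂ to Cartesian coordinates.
(2.5, -2.598)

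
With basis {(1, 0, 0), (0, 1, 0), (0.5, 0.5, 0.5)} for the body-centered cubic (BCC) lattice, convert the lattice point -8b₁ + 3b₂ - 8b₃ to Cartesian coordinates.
(-12, -1, -4)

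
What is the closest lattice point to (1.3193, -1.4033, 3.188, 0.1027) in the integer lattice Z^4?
(1, -1, 3, 0)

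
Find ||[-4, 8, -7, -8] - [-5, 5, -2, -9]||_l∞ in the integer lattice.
5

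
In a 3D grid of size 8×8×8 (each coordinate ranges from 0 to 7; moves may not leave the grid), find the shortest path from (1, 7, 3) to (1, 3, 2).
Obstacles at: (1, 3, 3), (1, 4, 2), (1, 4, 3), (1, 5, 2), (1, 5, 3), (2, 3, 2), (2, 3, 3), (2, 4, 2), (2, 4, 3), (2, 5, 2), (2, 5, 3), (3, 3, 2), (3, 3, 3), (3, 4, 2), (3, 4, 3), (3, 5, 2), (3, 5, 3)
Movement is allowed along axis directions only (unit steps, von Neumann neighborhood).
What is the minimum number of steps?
7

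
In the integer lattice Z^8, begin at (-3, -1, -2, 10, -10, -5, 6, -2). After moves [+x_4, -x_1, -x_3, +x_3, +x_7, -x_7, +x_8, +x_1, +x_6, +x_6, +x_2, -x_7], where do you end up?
(-3, 0, -2, 11, -10, -3, 5, -1)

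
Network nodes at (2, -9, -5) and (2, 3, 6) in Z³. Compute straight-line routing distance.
16.2788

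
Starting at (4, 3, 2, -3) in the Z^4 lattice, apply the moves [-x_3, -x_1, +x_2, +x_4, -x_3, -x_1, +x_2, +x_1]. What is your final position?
(3, 5, 0, -2)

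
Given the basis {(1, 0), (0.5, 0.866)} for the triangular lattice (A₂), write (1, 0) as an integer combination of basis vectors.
b₁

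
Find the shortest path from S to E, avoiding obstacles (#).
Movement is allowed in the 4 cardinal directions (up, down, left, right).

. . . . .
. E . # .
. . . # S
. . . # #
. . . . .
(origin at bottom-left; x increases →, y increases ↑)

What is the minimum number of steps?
6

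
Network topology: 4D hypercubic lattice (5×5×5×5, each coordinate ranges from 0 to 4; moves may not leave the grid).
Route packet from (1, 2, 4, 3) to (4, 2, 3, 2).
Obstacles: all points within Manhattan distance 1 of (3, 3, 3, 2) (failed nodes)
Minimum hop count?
5
(one shortest path: (1, 2, 4, 3) → (2, 2, 4, 3) → (3, 2, 4, 3) → (4, 2, 4, 3) → (4, 2, 3, 3) → (4, 2, 3, 2))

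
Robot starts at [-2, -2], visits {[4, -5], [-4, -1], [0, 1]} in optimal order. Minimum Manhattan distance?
19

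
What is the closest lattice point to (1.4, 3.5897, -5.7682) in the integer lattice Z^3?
(1, 4, -6)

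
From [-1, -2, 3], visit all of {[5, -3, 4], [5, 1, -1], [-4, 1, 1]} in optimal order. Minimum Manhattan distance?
28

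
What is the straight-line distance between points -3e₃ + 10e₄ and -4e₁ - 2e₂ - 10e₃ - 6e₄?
18.0278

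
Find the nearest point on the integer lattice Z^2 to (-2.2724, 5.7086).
(-2, 6)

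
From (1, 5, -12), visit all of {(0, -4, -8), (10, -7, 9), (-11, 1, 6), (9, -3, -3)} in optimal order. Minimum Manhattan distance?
78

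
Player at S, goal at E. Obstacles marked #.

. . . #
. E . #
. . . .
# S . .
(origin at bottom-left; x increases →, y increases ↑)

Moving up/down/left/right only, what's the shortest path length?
2
(one shortest path: (1, 0) → (1, 1) → (1, 2))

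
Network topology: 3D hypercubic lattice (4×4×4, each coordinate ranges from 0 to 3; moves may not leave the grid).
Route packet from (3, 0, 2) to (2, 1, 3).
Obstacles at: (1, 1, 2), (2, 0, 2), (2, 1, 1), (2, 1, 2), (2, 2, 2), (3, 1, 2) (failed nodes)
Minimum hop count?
3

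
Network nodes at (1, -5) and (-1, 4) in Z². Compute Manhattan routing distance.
11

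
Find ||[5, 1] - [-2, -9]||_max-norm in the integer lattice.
10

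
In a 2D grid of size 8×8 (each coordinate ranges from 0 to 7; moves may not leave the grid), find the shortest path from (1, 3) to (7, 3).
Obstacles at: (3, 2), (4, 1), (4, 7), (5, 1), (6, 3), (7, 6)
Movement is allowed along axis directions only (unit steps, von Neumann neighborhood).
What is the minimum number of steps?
8
(one shortest path: (1, 3) → (2, 3) → (3, 3) → (4, 3) → (5, 3) → (5, 2) → (6, 2) → (7, 2) → (7, 3))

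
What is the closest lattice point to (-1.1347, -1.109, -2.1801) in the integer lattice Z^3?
(-1, -1, -2)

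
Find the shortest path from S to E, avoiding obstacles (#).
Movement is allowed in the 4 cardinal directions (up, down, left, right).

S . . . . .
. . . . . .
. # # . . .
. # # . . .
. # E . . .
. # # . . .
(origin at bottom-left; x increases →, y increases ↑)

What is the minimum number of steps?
8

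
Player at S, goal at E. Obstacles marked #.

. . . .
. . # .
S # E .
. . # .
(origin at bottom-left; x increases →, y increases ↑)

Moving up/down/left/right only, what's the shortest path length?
8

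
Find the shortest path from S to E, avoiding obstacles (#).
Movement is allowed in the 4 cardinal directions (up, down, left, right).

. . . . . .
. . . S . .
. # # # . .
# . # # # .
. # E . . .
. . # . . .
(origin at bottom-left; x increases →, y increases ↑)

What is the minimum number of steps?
8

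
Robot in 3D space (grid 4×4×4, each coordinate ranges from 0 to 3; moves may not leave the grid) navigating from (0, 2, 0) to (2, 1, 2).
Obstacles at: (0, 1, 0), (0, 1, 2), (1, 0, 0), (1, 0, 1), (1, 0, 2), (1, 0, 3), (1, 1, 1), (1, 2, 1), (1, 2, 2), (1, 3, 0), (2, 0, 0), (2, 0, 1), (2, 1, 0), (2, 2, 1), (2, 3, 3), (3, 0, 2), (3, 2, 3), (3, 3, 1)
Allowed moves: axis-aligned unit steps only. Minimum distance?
7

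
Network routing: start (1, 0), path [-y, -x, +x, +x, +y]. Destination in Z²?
(2, 0)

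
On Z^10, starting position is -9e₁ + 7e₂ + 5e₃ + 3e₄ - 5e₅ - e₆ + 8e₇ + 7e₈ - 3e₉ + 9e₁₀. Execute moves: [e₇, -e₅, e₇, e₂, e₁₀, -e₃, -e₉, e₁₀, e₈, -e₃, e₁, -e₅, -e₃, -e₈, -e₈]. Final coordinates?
(-8, 8, 2, 3, -7, -1, 10, 6, -4, 11)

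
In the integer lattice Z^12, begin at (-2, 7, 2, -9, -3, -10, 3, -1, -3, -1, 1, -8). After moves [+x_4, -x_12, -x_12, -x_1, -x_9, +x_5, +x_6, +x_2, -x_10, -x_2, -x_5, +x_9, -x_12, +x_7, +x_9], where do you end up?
(-3, 7, 2, -8, -3, -9, 4, -1, -2, -2, 1, -11)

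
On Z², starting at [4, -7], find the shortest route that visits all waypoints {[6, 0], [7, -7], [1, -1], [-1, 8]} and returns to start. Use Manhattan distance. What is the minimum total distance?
46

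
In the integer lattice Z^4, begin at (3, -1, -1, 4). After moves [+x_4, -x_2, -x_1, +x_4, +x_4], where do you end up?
(2, -2, -1, 7)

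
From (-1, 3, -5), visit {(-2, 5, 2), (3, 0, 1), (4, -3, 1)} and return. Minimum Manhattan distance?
42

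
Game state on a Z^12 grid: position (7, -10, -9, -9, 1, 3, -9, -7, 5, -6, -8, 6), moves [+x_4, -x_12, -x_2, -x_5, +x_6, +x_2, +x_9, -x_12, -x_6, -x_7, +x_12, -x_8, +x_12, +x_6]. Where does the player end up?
(7, -10, -9, -8, 0, 4, -10, -8, 6, -6, -8, 6)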